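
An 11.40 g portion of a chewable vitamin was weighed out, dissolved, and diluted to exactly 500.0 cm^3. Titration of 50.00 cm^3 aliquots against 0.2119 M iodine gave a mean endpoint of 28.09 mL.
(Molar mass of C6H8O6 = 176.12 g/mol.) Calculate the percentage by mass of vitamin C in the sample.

C6H8O6 + I2 → C6H6O6 + 2 HI
n(I2) per titration = 0.02809 × 0.2119 = 5.952 × 10^-3 mol
n(C6H8O6) in each aliquot = 5.952 × 10^-3 mol (1:1 ratio)
n(C6H8O6) in the whole flask = 5.952 × 10^-3 × 500.0/50.00 = 0.05952 mol
mass of C6H8O6 = 0.05952 × 176.12 = 10.48 g
% C6H8O6 = 10.48 / 11.40 × 100 = 91.96 %

91.96 %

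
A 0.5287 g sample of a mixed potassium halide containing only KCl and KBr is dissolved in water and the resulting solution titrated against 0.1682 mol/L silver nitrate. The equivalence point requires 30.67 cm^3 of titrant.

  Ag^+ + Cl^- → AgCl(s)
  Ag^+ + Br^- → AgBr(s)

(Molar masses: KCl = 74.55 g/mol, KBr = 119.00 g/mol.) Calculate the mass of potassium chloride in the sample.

n(AgNO3) = 0.03067 × 0.1682 = 5.159 × 10^-3 mol
Let x = n(KCl), y = n(KBr).
Titrant: 1x + 1y = 5.159 × 10^-3;  mass: 74.55x + 119.00y = 0.5287
Solving, x = 1.916 × 10^-3 mol, y = 3.242 × 10^-3 mol
mass of KCl = 1.916 × 10^-3 × 74.55 = 0.1429 g

0.1429 g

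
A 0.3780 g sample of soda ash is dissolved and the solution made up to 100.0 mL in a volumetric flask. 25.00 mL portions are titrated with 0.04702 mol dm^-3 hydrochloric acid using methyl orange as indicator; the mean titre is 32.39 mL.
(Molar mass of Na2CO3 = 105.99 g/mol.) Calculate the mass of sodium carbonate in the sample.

Na2CO3 + 2 HCl → 2 NaCl + H2O + CO2
n(HCl) per titration = 0.03239 × 0.04702 = 1.523 × 10^-3 mol
From the 1:2 ratio, n(Na2CO3) in each aliquot = 1/2 × 1.523 × 10^-3 = 7.615 × 10^-4 mol
n(Na2CO3) in the whole flask = 7.615 × 10^-4 × 100.0/25.00 = 3.046 × 10^-3 mol
mass of Na2CO3 = 3.046 × 10^-3 × 105.99 = 0.3228 g

0.3228 g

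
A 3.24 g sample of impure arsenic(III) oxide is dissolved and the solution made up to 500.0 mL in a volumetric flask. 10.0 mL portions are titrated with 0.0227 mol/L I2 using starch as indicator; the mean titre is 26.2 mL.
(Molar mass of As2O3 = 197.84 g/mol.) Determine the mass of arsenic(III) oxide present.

2.94 g

As2O3 + 2 I2 + 2 H2O → As2O5 + 4 HI
n(I2) per titration = 0.0262 × 0.0227 = 5.95 × 10^-4 mol
From the 1:2 ratio, n(As2O3) in each aliquot = 1/2 × 5.95 × 10^-4 = 2.97 × 10^-4 mol
n(As2O3) in the whole flask = 2.97 × 10^-4 × 500.0/10.0 = 0.0149 mol
mass of As2O3 = 0.0149 × 197.84 = 2.94 g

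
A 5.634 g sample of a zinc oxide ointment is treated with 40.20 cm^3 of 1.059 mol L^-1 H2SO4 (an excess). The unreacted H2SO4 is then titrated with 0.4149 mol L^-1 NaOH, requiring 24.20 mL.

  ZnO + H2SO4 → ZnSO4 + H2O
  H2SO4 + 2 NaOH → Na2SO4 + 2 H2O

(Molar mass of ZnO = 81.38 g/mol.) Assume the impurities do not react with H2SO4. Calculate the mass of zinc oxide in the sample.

3.056 g

n(H2SO4) added = 0.04020 × 1.059 = 0.04257 mol
n(NaOH) used in back-titration = 0.02420 × 0.4149 = 0.01004 mol
From the 1:2 ratio, n(H2SO4) left over = 1/2 × 0.01004 = 5.020 × 10^-3 mol
n(H2SO4) consumed by analyte = 0.04257 − 5.020 × 10^-3 = 0.03755 mol
n(ZnO) = 0.03755 mol (1:1 ratio)
mass of ZnO = 0.03755 × 81.38 = 3.056 g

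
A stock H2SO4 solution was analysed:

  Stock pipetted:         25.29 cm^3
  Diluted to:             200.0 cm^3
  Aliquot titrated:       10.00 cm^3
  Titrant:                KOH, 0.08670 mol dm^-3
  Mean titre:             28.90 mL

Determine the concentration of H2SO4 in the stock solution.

H2SO4 + 2 KOH → K2SO4 + 2 H2O
n(KOH) = 0.02890 × 0.08670 = 2.506 × 10^-3 mol
From the 1:2 ratio, n(H2SO4) in the aliquot = 1/2 × 2.506 × 10^-3 = 1.253 × 10^-3 mol
[H2SO4]_dilute = 1.253 × 10^-3 / 0.01000 = 0.1253 mol/L
Dilution factor = 200.0 / 25.29 = 7.908
[H2SO4]_stock = 0.1253 × 7.908 = 0.9908 mol/L

0.9908 mol/L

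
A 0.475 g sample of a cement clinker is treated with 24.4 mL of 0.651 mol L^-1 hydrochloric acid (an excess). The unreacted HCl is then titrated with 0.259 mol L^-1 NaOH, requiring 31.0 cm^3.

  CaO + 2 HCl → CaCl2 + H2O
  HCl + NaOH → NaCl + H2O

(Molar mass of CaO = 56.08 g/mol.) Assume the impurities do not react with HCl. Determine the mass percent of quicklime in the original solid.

46.4 %

n(HCl) added = 0.0244 × 0.651 = 0.0159 mol
n(NaOH) used in back-titration = 0.0310 × 0.259 = 8.03 × 10^-3 mol
n(HCl) left over = 8.03 × 10^-3 mol (1:1 ratio)
n(HCl) consumed by analyte = 0.0159 − 8.03 × 10^-3 = 7.86 × 10^-3 mol
From the 1:2 ratio, n(CaO) = 1/2 × 7.86 × 10^-3 = 3.93 × 10^-3 mol
mass of CaO = 3.93 × 10^-3 × 56.08 = 0.220 g
% CaO = 0.220 / 0.475 × 100 = 46.4 %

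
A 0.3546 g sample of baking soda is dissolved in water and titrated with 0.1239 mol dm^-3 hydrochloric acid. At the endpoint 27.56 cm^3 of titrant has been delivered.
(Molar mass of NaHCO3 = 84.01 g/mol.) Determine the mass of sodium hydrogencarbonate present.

0.2869 g

NaHCO3 + HCl → NaCl + H2O + CO2
n(HCl) = 0.02756 L × 0.1239 mol/L = 3.415 × 10^-3 mol
n(NaHCO3) = 3.415 × 10^-3 mol (1:1 ratio)
mass of NaHCO3 = 3.415 × 10^-3 × 84.01 g/mol = 0.2869 g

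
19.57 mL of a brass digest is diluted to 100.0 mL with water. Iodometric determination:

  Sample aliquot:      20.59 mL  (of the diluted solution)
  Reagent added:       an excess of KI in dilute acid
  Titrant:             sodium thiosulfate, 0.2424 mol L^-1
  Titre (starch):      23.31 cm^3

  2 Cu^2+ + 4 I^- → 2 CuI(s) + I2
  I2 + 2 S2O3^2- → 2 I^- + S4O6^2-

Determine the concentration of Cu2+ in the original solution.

n(S2O3^2-) = 0.02331 × 0.2424 = 5.650 × 10^-3 mol
n(I2) = n(S2O3^2-)/2 = 2.825 × 10^-3 mol
From the 2:1 ratio, n(Cu2+) in the aliquot = 2/1 × 2.825 × 10^-3 = 5.650 × 10^-3 mol
[Cu2+]_dilute = 5.650 × 10^-3 / 0.02059 = 0.2744 mol/L
[Cu2+]_original = 0.2744 × 100.0/19.57 = 1.402 mol/L

1.402 mol/L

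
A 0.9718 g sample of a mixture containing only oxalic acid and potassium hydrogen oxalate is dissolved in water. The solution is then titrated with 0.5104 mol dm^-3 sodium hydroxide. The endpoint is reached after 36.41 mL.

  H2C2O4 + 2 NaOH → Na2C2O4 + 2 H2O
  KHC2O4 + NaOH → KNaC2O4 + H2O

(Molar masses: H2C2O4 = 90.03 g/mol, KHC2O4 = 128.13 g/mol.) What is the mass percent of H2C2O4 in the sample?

n(NaOH) = 0.03641 × 0.5104 = 0.01858 mol
Let x = n(H2C2O4), y = n(KHC2O4).
Titrant: 2x + 1y = 0.01858;  mass: 90.03x + 128.13y = 0.9718
Solving, x = 8.478 × 10^-3 mol, y = 1.627 × 10^-3 mol
mass of H2C2O4 = 8.478 × 10^-3 × 90.03 = 0.7633 g
% H2C2O4 = 0.7633 / 0.9718 × 100 = 78.54 %

78.54 %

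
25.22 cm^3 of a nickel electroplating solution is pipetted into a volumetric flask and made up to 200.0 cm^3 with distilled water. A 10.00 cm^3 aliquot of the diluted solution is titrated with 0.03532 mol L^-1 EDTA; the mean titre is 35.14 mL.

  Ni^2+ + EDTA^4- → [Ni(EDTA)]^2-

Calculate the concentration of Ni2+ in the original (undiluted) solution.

n(EDTA) = 0.03514 × 0.03532 = 1.241 × 10^-3 mol
n(Ni2+) in the aliquot = 1.241 × 10^-3 mol (1:1 ratio)
[Ni2+]_dilute = 1.241 × 10^-3 / 0.01000 = 0.1241 mol/L
Dilution factor = 200.0 / 25.22 = 7.930
[Ni2+]_stock = 0.1241 × 7.930 = 0.9843 mol/L

0.9843 mol/L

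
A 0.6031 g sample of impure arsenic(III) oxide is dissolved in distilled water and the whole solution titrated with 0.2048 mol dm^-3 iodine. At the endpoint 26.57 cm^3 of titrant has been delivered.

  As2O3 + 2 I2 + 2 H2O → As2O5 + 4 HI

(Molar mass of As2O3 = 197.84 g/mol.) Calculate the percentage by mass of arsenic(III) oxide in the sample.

89.25 %

n(I2) = 0.02657 L × 0.2048 mol/L = 5.442 × 10^-3 mol
From the 1:2 ratio, n(As2O3) = 1/2 × 5.442 × 10^-3 = 2.721 × 10^-3 mol
mass of As2O3 = 2.721 × 10^-3 × 197.84 g/mol = 0.5383 g
% As2O3 = 0.5383 / 0.6031 × 100 = 89.25 %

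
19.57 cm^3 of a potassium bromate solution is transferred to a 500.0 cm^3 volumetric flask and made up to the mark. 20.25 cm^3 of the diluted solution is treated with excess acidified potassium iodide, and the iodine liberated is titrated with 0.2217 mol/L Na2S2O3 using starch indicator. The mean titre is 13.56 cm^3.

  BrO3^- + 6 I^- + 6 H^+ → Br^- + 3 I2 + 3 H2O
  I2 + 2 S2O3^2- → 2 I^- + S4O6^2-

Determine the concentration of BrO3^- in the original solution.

0.6322 mol/L

n(S2O3^2-) = 0.01356 × 0.2217 = 3.006 × 10^-3 mol
n(I2) = n(S2O3^2-)/2 = 1.503 × 10^-3 mol
From the 1:3 ratio, n(BrO3^-) in the aliquot = 1/3 × 1.503 × 10^-3 = 5.010 × 10^-4 mol
[BrO3^-]_dilute = 5.010 × 10^-4 / 0.02025 = 0.02474 mol/L
[BrO3^-]_original = 0.02474 × 500.0/19.57 = 0.6322 mol/L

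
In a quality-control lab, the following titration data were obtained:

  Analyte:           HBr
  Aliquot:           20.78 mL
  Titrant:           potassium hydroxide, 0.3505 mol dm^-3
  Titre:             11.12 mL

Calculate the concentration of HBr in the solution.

0.1876 mol/L

HBr + KOH → KBr + H2O
n(KOH) = 0.01112 L × 0.3505 mol/L = 3.898 × 10^-3 mol
n(HBr) = 3.898 × 10^-3 mol (1:1 mole ratio)
[HBr] = 3.898 × 10^-3 mol / 0.02078 L = 0.1876 mol/L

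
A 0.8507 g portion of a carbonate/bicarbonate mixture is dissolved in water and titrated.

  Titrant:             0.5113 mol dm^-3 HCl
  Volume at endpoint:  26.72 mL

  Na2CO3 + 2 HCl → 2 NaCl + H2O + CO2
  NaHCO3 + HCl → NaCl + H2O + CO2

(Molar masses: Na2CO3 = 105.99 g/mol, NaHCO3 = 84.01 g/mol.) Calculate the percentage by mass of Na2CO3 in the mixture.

n(HCl) = 0.02672 × 0.5113 = 0.01366 mol
Let x = n(Na2CO3), y = n(NaHCO3).
Titrant: 2x + 1y = 0.01366;  mass: 105.99x + 84.01y = 0.8507
Solving, x = 4.789 × 10^-3 mol, y = 4.085 × 10^-3 mol
mass of Na2CO3 = 4.789 × 10^-3 × 105.99 = 0.5075 g
% Na2CO3 = 0.5075 / 0.8507 × 100 = 59.66 %

59.66 %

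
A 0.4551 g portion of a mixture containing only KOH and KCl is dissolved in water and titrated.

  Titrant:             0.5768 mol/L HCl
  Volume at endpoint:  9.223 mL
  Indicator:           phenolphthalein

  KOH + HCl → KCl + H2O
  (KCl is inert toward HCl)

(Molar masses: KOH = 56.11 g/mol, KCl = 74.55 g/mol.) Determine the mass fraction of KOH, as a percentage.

n(HCl) = 0.009223 × 0.5768 = 5.320 × 10^-3 mol
Let x = n(KOH), y = n(KCl).
Titrant: 1x = 5.320 × 10^-3;  mass: 56.11x + 74.55y = 0.4551
Solving, x = 5.320 × 10^-3 mol, y = 2.101 × 10^-3 mol
mass of KOH = 5.320 × 10^-3 × 56.11 = 0.2985 g
% KOH = 0.2985 / 0.4551 × 100 = 65.59 %

65.59 %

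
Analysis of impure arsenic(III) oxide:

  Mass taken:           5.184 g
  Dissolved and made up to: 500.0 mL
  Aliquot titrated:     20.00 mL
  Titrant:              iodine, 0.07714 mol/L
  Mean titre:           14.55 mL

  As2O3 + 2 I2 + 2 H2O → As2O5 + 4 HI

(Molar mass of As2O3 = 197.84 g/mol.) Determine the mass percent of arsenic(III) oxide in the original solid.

53.54 %

n(I2) per titration = 0.01455 × 0.07714 = 1.122 × 10^-3 mol
From the 1:2 ratio, n(As2O3) in each aliquot = 1/2 × 1.122 × 10^-3 = 5.612 × 10^-4 mol
n(As2O3) in the whole flask = 5.612 × 10^-4 × 500.0/20.00 = 0.01403 mol
mass of As2O3 = 0.01403 × 197.84 = 2.776 g
% As2O3 = 2.776 / 5.184 × 100 = 53.54 %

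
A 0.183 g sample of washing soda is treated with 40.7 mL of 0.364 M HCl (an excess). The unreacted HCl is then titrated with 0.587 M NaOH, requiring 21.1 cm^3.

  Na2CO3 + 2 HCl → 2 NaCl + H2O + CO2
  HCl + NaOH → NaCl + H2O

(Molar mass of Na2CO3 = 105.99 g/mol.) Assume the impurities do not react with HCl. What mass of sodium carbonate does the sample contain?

n(HCl) added = 0.0407 × 0.364 = 0.0148 mol
n(NaOH) used in back-titration = 0.0211 × 0.587 = 0.0124 mol
n(HCl) left over = 0.0124 mol (1:1 ratio)
n(HCl) consumed by analyte = 0.0148 − 0.0124 = 2.43 × 10^-3 mol
From the 1:2 ratio, n(Na2CO3) = 1/2 × 2.43 × 10^-3 = 1.21 × 10^-3 mol
mass of Na2CO3 = 1.21 × 10^-3 × 105.99 = 0.129 g

0.129 g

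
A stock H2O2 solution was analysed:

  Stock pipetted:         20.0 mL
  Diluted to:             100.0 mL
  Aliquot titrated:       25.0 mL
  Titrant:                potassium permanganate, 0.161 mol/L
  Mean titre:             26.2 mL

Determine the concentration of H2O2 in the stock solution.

2.11 mol/L

2 MnO4^- + 5 H2O2 + 6 H^+ → 2 Mn^2+ + 5 O2 + 8 H2O
n(KMnO4) = 0.0262 × 0.161 = 4.22 × 10^-3 mol
From the 5:2 ratio, n(H2O2) in the aliquot = 5/2 × 4.22 × 10^-3 = 0.0105 mol
[H2O2]_dilute = 0.0105 / 0.0250 = 0.422 mol/L
Dilution factor = 100.0 / 20.0 = 5.000
[H2O2]_stock = 0.422 × 5.000 = 2.11 mol/L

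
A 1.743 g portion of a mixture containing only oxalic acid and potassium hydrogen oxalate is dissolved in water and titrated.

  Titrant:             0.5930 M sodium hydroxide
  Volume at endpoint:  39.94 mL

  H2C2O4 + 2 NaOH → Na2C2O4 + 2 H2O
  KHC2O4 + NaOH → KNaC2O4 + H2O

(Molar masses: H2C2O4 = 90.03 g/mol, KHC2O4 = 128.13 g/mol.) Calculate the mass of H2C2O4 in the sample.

0.6996 g

n(NaOH) = 0.03994 × 0.5930 = 0.02368 mol
Let x = n(H2C2O4), y = n(KHC2O4).
Titrant: 2x + 1y = 0.02368;  mass: 90.03x + 128.13y = 1.743
Solving, x = 7.770 × 10^-3 mol, y = 8.143 × 10^-3 mol
mass of H2C2O4 = 7.770 × 10^-3 × 90.03 = 0.6996 g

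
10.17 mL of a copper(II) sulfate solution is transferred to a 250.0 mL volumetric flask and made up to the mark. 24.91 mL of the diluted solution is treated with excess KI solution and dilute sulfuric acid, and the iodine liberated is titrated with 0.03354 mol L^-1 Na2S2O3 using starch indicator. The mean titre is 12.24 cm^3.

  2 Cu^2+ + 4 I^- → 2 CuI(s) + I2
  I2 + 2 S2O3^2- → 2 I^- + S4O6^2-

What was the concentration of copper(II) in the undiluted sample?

n(S2O3^2-) = 0.01224 × 0.03354 = 4.105 × 10^-4 mol
n(I2) = n(S2O3^2-)/2 = 2.053 × 10^-4 mol
From the 2:1 ratio, n(Cu2+) in the aliquot = 2/1 × 2.053 × 10^-4 = 4.105 × 10^-4 mol
[Cu2+]_dilute = 4.105 × 10^-4 / 0.02491 = 0.01648 mol/L
[Cu2+]_original = 0.01648 × 250.0/10.17 = 0.4051 mol/L

0.4051 mol/L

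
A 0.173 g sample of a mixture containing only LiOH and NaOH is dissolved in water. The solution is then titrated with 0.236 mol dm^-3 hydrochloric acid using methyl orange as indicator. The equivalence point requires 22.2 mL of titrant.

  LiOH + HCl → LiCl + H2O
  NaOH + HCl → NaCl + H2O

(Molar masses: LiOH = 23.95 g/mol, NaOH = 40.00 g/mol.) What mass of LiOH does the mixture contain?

n(HCl) = 0.0222 × 0.236 = 5.24 × 10^-3 mol
Let x = n(LiOH), y = n(NaOH).
Titrant: 1x + 1y = 5.24 × 10^-3;  mass: 23.95x + 40.00y = 0.173
Solving, x = 2.28 × 10^-3 mol, y = 2.96 × 10^-3 mol
mass of LiOH = 2.28 × 10^-3 × 23.95 = 0.0546 g

0.0546 g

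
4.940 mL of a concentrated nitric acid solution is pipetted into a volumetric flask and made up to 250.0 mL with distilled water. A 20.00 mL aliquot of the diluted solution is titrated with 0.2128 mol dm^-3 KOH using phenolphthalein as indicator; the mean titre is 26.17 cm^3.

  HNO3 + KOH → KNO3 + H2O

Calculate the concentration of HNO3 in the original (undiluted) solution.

14.09 mol/L

n(KOH) = 0.02617 × 0.2128 = 5.569 × 10^-3 mol
n(HNO3) in the aliquot = 5.569 × 10^-3 mol (1:1 ratio)
[HNO3]_dilute = 5.569 × 10^-3 / 0.02000 = 0.2784 mol/L
Dilution factor = 250.0 / 4.940 = 50.61
[HNO3]_stock = 0.2784 × 50.61 = 14.09 mol/L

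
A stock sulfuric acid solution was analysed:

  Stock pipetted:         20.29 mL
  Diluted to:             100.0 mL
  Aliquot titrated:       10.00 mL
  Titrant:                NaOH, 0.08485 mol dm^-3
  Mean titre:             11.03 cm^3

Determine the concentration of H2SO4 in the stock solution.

0.2306 mol/L

H2SO4 + 2 NaOH → Na2SO4 + 2 H2O
n(NaOH) = 0.01103 × 0.08485 = 9.359 × 10^-4 mol
From the 1:2 ratio, n(H2SO4) in the aliquot = 1/2 × 9.359 × 10^-4 = 4.679 × 10^-4 mol
[H2SO4]_dilute = 4.679 × 10^-4 / 0.01000 = 0.04679 mol/L
Dilution factor = 100.0 / 20.29 = 4.929
[H2SO4]_stock = 0.04679 × 4.929 = 0.2306 mol/L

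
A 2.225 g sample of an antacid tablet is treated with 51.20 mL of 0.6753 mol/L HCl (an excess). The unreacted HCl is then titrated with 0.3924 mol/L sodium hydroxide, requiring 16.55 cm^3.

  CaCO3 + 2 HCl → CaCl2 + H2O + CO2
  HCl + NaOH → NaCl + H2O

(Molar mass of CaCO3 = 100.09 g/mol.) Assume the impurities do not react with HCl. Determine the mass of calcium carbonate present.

n(HCl) added = 0.05120 × 0.6753 = 0.03458 mol
n(NaOH) used in back-titration = 0.01655 × 0.3924 = 6.494 × 10^-3 mol
n(HCl) left over = 6.494 × 10^-3 mol (1:1 ratio)
n(HCl) consumed by analyte = 0.03458 − 6.494 × 10^-3 = 0.02808 mol
From the 1:2 ratio, n(CaCO3) = 1/2 × 0.02808 = 0.01404 mol
mass of CaCO3 = 0.01404 × 100.09 = 1.405 g

1.405 g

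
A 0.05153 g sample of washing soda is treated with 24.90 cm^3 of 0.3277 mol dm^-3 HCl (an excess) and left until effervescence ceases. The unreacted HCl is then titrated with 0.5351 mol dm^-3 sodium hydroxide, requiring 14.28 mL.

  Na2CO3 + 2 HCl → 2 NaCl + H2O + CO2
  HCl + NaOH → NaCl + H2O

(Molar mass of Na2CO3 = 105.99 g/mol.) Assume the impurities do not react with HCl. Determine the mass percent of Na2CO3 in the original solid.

53.32 %

n(HCl) added = 0.02490 × 0.3277 = 8.160 × 10^-3 mol
n(NaOH) used in back-titration = 0.01428 × 0.5351 = 7.641 × 10^-3 mol
n(HCl) left over = 7.641 × 10^-3 mol (1:1 ratio)
n(HCl) consumed by analyte = 8.160 × 10^-3 − 7.641 × 10^-3 = 5.185 × 10^-4 mol
From the 1:2 ratio, n(Na2CO3) = 1/2 × 5.185 × 10^-4 = 2.593 × 10^-4 mol
mass of Na2CO3 = 2.593 × 10^-4 × 105.99 = 0.02748 g
% Na2CO3 = 0.02748 / 0.05153 × 100 = 53.32 %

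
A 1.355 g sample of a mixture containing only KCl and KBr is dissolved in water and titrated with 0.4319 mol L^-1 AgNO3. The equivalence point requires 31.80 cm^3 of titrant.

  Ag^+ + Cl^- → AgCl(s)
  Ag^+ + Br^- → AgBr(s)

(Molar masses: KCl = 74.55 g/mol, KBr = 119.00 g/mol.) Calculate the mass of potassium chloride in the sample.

n(AgNO3) = 0.03180 × 0.4319 = 0.01373 mol
Let x = n(KCl), y = n(KBr).
Titrant: 1x + 1y = 0.01373;  mass: 74.55x + 119.00y = 1.355
Solving, x = 6.286 × 10^-3 mol, y = 7.449 × 10^-3 mol
mass of KCl = 6.286 × 10^-3 × 74.55 = 0.4686 g

0.4686 g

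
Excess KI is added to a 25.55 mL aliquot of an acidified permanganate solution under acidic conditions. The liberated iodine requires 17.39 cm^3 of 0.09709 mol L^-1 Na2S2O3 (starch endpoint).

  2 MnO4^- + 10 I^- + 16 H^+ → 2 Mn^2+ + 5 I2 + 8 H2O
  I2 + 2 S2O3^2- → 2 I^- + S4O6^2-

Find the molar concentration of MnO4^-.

n(S2O3^2-) = 0.01739 × 0.09709 = 1.688 × 10^-3 mol
n(I2) = n(S2O3^2-)/2 = 8.442 × 10^-4 mol
From the 2:5 ratio, n(MnO4^-) in the aliquot = 2/5 × 8.442 × 10^-4 = 3.377 × 10^-4 mol
[MnO4^-] = 3.377 × 10^-4 / 0.02555 = 0.01322 mol/L

0.01322 mol/L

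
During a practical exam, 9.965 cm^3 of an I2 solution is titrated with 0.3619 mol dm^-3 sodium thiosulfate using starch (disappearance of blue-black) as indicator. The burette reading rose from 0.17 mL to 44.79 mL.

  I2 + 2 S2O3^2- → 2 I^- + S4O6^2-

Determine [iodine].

0.8102 mol/L

n(Na2S2O3) = 0.04462 L × 0.3619 mol/L = 0.01615 mol
From the 1:2 mole ratio, n(I2) = 1/2 × 0.01615 = 8.074 × 10^-3 mol
[I2] = 8.074 × 10^-3 mol / 0.009965 L = 0.8102 mol/L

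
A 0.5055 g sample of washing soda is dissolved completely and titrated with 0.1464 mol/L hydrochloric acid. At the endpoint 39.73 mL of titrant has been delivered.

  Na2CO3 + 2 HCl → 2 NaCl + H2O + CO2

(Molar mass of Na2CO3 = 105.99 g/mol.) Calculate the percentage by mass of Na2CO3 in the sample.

n(HCl) = 0.03973 L × 0.1464 mol/L = 5.816 × 10^-3 mol
From the 1:2 ratio, n(Na2CO3) = 1/2 × 5.816 × 10^-3 = 2.908 × 10^-3 mol
mass of Na2CO3 = 2.908 × 10^-3 × 105.99 g/mol = 0.3082 g
% Na2CO3 = 0.3082 / 0.5055 × 100 = 60.98 %

60.98 %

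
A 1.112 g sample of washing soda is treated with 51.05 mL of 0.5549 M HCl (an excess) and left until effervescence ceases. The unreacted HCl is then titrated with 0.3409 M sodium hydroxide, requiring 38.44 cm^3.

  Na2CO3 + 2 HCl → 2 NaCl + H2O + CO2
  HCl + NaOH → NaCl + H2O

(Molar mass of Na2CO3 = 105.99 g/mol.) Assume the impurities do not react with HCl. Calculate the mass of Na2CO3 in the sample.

n(HCl) added = 0.05105 × 0.5549 = 0.02833 mol
n(NaOH) used in back-titration = 0.03844 × 0.3409 = 0.01310 mol
n(HCl) left over = 0.01310 mol (1:1 ratio)
n(HCl) consumed by analyte = 0.02833 − 0.01310 = 0.01522 mol
From the 1:2 ratio, n(Na2CO3) = 1/2 × 0.01522 = 7.612 × 10^-3 mol
mass of Na2CO3 = 7.612 × 10^-3 × 105.99 = 0.8068 g

0.8068 g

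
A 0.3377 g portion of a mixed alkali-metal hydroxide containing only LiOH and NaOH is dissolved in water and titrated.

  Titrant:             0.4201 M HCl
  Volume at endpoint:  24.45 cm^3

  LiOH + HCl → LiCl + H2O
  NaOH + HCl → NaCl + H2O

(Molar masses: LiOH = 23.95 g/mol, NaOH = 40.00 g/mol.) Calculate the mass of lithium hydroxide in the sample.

0.1092 g

n(HCl) = 0.02445 × 0.4201 = 0.01027 mol
Let x = n(LiOH), y = n(NaOH).
Titrant: 1x + 1y = 0.01027;  mass: 23.95x + 40.00y = 0.3377
Solving, x = 4.558 × 10^-3 mol, y = 5.713 × 10^-3 mol
mass of LiOH = 4.558 × 10^-3 × 23.95 = 0.1092 g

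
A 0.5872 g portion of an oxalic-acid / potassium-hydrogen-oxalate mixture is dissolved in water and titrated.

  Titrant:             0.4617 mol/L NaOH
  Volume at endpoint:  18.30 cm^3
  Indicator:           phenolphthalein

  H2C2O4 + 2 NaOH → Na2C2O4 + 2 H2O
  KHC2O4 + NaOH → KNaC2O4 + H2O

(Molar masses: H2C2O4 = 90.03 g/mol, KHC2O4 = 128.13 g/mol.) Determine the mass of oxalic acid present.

0.2683 g

n(NaOH) = 0.01830 × 0.4617 = 8.449 × 10^-3 mol
Let x = n(H2C2O4), y = n(KHC2O4).
Titrant: 2x + 1y = 8.449 × 10^-3;  mass: 90.03x + 128.13y = 0.5872
Solving, x = 2.980 × 10^-3 mol, y = 2.489 × 10^-3 mol
mass of H2C2O4 = 2.980 × 10^-3 × 90.03 = 0.2683 g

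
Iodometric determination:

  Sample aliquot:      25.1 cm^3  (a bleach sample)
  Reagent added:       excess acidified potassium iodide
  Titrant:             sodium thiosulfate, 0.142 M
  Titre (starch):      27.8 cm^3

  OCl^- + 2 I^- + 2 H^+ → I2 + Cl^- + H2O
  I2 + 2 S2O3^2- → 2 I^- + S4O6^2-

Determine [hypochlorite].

n(S2O3^2-) = 0.0278 × 0.142 = 3.95 × 10^-3 mol
n(I2) = n(S2O3^2-)/2 = 1.97 × 10^-3 mol
n(OCl^-) in the aliquot = 1.97 × 10^-3 mol (1:1 ratio)
[OCl^-] = 1.97 × 10^-3 / 0.0251 = 0.0786 mol/L

0.0786 M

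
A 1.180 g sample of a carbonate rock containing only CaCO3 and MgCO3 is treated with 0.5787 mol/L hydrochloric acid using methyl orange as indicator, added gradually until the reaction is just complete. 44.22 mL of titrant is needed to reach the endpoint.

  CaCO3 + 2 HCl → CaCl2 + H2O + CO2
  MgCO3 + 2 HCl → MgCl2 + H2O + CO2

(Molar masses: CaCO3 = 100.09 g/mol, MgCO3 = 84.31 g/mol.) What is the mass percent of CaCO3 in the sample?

54.42 %

n(HCl) = 0.04422 × 0.5787 = 0.02559 mol
Let x = n(CaCO3), y = n(MgCO3).
Titrant: 2x + 2y = 0.02559;  mass: 100.09x + 84.31y = 1.180
Solving, x = 6.416 × 10^-3 mol, y = 6.379 × 10^-3 mol
mass of CaCO3 = 6.416 × 10^-3 × 100.09 = 0.6422 g
% CaCO3 = 0.6422 / 1.180 × 100 = 54.42 %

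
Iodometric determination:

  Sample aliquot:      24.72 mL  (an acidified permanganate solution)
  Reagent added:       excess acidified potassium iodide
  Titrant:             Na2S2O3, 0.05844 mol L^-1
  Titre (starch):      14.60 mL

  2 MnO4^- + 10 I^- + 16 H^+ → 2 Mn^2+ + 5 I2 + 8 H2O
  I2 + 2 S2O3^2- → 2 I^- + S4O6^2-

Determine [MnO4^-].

n(S2O3^2-) = 0.01460 × 0.05844 = 8.532 × 10^-4 mol
n(I2) = n(S2O3^2-)/2 = 4.266 × 10^-4 mol
From the 2:5 ratio, n(MnO4^-) in the aliquot = 2/5 × 4.266 × 10^-4 = 1.706 × 10^-4 mol
[MnO4^-] = 1.706 × 10^-4 / 0.02472 = 0.006903 mol/L

0.006903 mol/L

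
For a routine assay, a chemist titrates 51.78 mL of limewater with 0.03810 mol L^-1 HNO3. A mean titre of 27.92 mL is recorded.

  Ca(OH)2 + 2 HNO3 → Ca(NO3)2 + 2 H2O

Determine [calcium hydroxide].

0.01027 mol/L

n(HNO3) = 0.02792 L × 0.03810 mol/L = 1.064 × 10^-3 mol
From the 1:2 mole ratio, n(Ca(OH)2) = 1/2 × 1.064 × 10^-3 = 5.319 × 10^-4 mol
[Ca(OH)2] = 5.319 × 10^-4 mol / 0.05178 L = 0.01027 mol/L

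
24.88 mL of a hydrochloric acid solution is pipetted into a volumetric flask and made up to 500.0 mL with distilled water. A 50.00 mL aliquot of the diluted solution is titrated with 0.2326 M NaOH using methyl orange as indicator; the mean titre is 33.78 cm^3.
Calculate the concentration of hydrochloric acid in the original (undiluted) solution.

3.158 M

HCl + NaOH → NaCl + H2O
n(NaOH) = 0.03378 × 0.2326 = 7.857 × 10^-3 mol
n(HCl) in the aliquot = 7.857 × 10^-3 mol (1:1 ratio)
[HCl]_dilute = 7.857 × 10^-3 / 0.05000 = 0.1571 mol/L
Dilution factor = 500.0 / 24.88 = 20.10
[HCl]_stock = 0.1571 × 20.10 = 3.158 mol/L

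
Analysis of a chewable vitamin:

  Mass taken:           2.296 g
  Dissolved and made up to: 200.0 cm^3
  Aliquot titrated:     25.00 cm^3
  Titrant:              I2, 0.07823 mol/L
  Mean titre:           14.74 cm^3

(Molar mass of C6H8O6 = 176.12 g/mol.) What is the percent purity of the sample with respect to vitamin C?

70.76 %

C6H8O6 + I2 → C6H6O6 + 2 HI
n(I2) per titration = 0.01474 × 0.07823 = 1.153 × 10^-3 mol
n(C6H8O6) in each aliquot = 1.153 × 10^-3 mol (1:1 ratio)
n(C6H8O6) in the whole flask = 1.153 × 10^-3 × 200.0/25.00 = 9.225 × 10^-3 mol
mass of C6H8O6 = 9.225 × 10^-3 × 176.12 = 1.625 g
% C6H8O6 = 1.625 / 2.296 × 100 = 70.76 %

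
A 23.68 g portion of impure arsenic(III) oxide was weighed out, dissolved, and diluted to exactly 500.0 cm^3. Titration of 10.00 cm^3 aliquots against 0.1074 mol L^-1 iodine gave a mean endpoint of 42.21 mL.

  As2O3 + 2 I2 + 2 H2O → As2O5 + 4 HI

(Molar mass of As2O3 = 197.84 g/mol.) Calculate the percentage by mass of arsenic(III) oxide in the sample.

n(I2) per titration = 0.04221 × 0.1074 = 4.533 × 10^-3 mol
From the 1:2 ratio, n(As2O3) in each aliquot = 1/2 × 4.533 × 10^-3 = 2.267 × 10^-3 mol
n(As2O3) in the whole flask = 2.267 × 10^-3 × 500.0/10.00 = 0.1133 mol
mass of As2O3 = 0.1133 × 197.84 = 22.42 g
% As2O3 = 22.42 / 23.68 × 100 = 94.69 %

94.69 %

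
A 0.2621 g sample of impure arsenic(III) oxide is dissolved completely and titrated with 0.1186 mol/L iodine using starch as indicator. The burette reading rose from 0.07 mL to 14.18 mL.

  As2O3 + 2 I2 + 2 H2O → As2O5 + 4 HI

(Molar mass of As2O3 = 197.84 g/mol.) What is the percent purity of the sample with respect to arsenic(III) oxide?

n(I2) = 0.01411 L × 0.1186 mol/L = 1.673 × 10^-3 mol
From the 1:2 ratio, n(As2O3) = 1/2 × 1.673 × 10^-3 = 8.367 × 10^-4 mol
mass of As2O3 = 8.367 × 10^-4 × 197.84 g/mol = 0.1655 g
% As2O3 = 0.1655 / 0.2621 × 100 = 63.16 %

63.16 %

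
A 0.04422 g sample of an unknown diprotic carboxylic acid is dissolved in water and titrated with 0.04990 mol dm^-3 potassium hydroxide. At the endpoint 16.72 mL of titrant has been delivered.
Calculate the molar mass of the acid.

n(KOH) = 0.01672 L × 0.04990 mol/L = 8.343 × 10^-4 mol
From the 1:2 ratio, n(H2A) = 1/2 × 8.343 × 10^-4 = 4.172 × 10^-4 mol
M = m / n = 0.04422 g / 4.172 × 10^-4 mol = 106.0 g/mol

106.0 g/mol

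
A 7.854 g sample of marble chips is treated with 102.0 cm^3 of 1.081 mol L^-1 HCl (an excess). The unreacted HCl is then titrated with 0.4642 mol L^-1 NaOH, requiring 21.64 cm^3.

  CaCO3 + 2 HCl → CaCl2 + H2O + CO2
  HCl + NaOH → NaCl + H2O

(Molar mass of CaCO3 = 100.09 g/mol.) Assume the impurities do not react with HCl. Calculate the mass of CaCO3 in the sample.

5.015 g

n(HCl) added = 0.1020 × 1.081 = 0.1103 mol
n(NaOH) used in back-titration = 0.02164 × 0.4642 = 0.01005 mol
n(HCl) left over = 0.01005 mol (1:1 ratio)
n(HCl) consumed by analyte = 0.1103 − 0.01005 = 0.1002 mol
From the 1:2 ratio, n(CaCO3) = 1/2 × 0.1002 = 0.05011 mol
mass of CaCO3 = 0.05011 × 100.09 = 5.015 g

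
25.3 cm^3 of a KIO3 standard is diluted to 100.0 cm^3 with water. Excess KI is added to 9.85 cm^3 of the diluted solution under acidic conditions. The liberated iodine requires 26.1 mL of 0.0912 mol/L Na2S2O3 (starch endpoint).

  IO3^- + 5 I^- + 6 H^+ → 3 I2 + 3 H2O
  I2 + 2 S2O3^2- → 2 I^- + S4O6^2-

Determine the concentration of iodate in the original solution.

n(S2O3^2-) = 0.0261 × 0.0912 = 2.38 × 10^-3 mol
n(I2) = n(S2O3^2-)/2 = 1.19 × 10^-3 mol
From the 1:3 ratio, n(IO3^-) in the aliquot = 1/3 × 1.19 × 10^-3 = 3.97 × 10^-4 mol
[IO3^-]_dilute = 3.97 × 10^-4 / 0.00985 = 0.0403 mol/L
[IO3^-]_original = 0.0403 × 100.0/25.3 = 0.159 mol/L

0.159 mol/L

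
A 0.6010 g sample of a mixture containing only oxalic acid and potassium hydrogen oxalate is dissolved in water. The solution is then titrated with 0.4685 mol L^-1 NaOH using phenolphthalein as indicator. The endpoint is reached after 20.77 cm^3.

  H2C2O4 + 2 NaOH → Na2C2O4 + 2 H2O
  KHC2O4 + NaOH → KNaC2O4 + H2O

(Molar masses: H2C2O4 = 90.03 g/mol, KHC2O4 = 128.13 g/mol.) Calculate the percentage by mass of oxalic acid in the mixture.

n(NaOH) = 0.02077 × 0.4685 = 9.731 × 10^-3 mol
Let x = n(H2C2O4), y = n(KHC2O4).
Titrant: 2x + 1y = 9.731 × 10^-3;  mass: 90.03x + 128.13y = 0.6010
Solving, x = 3.885 × 10^-3 mol, y = 1.961 × 10^-3 mol
mass of H2C2O4 = 3.885 × 10^-3 × 90.03 = 0.3498 g
% H2C2O4 = 0.3498 / 0.6010 × 100 = 58.20 %

58.20 %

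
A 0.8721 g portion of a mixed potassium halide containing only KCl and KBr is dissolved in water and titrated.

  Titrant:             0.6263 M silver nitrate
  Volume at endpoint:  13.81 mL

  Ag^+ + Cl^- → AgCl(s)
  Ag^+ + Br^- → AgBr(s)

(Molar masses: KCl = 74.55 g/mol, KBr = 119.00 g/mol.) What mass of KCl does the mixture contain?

n(AgNO3) = 0.01381 × 0.6263 = 8.649 × 10^-3 mol
Let x = n(KCl), y = n(KBr).
Titrant: 1x + 1y = 8.649 × 10^-3;  mass: 74.55x + 119.00y = 0.8721
Solving, x = 3.536 × 10^-3 mol, y = 5.114 × 10^-3 mol
mass of KCl = 3.536 × 10^-3 × 74.55 = 0.2636 g

0.2636 g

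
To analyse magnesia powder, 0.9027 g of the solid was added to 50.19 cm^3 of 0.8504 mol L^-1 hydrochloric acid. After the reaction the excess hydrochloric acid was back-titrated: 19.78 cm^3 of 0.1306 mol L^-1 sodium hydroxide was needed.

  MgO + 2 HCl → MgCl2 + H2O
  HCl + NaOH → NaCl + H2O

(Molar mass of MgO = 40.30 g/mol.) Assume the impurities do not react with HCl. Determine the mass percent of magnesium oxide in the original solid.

89.51 %

n(HCl) added = 0.05019 × 0.8504 = 0.04268 mol
n(NaOH) used in back-titration = 0.01978 × 0.1306 = 2.583 × 10^-3 mol
n(HCl) left over = 2.583 × 10^-3 mol (1:1 ratio)
n(HCl) consumed by analyte = 0.04268 − 2.583 × 10^-3 = 0.04010 mol
From the 1:2 ratio, n(MgO) = 1/2 × 0.04010 = 0.02005 mol
mass of MgO = 0.02005 × 40.30 = 0.8080 g
% MgO = 0.8080 / 0.9027 × 100 = 89.51 %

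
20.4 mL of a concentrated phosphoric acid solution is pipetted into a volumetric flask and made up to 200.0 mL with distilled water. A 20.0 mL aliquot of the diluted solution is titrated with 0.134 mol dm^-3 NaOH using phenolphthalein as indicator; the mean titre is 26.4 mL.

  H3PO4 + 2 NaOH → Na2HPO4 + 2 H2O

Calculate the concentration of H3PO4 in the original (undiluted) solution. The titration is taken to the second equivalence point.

0.867 mol/L

n(NaOH) = 0.0264 × 0.134 = 3.54 × 10^-3 mol
From the 1:2 ratio, n(H3PO4) in the aliquot = 1/2 × 3.54 × 10^-3 = 1.77 × 10^-3 mol
[H3PO4]_dilute = 1.77 × 10^-3 / 0.0200 = 0.0884 mol/L
Dilution factor = 200.0 / 20.4 = 9.804
[H3PO4]_stock = 0.0884 × 9.804 = 0.867 mol/L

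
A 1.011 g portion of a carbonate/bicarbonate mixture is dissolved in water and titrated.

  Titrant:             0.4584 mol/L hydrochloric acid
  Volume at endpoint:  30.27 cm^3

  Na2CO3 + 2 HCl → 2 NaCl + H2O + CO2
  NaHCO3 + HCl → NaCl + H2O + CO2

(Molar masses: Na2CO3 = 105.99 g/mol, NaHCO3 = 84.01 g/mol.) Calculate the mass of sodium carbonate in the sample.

0.2643 g

n(HCl) = 0.03027 × 0.4584 = 0.01388 mol
Let x = n(Na2CO3), y = n(NaHCO3).
Titrant: 2x + 1y = 0.01388;  mass: 105.99x + 84.01y = 1.011
Solving, x = 2.494 × 10^-3 mol, y = 8.888 × 10^-3 mol
mass of Na2CO3 = 2.494 × 10^-3 × 105.99 = 0.2643 g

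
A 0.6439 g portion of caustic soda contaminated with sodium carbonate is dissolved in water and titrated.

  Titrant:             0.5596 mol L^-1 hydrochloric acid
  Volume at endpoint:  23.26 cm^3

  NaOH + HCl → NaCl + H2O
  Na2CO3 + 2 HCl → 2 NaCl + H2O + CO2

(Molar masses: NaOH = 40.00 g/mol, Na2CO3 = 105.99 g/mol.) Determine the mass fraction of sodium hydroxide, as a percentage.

n(HCl) = 0.02326 × 0.5596 = 0.01302 mol
Let x = n(NaOH), y = n(Na2CO3).
Titrant: 1x + 2y = 0.01302;  mass: 40.00x + 105.99y = 0.6439
Solving, x = 3.532 × 10^-3 mol, y = 4.742 × 10^-3 mol
mass of NaOH = 3.532 × 10^-3 × 40.00 = 0.1413 g
% NaOH = 0.1413 / 0.6439 × 100 = 21.94 %

21.94 %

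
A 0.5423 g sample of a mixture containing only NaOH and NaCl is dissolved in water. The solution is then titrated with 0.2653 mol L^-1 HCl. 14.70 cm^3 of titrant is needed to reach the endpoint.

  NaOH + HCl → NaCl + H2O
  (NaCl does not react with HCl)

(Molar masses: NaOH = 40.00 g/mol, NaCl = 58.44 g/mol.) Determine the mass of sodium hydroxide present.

n(HCl) = 0.01470 × 0.2653 = 3.900 × 10^-3 mol
Let x = n(NaOH), y = n(NaCl).
Titrant: 1x = 3.900 × 10^-3;  mass: 40.00x + 58.44y = 0.5423
Solving, x = 3.900 × 10^-3 mol, y = 6.610 × 10^-3 mol
mass of NaOH = 3.900 × 10^-3 × 40.00 = 0.1560 g

0.1560 g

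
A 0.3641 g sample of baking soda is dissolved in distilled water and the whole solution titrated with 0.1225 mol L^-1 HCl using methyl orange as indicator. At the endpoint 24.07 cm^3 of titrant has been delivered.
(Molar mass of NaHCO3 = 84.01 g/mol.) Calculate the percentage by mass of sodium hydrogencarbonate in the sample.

NaHCO3 + HCl → NaCl + H2O + CO2
n(HCl) = 0.02407 L × 0.1225 mol/L = 2.949 × 10^-3 mol
n(NaHCO3) = 2.949 × 10^-3 mol (1:1 ratio)
mass of NaHCO3 = 2.949 × 10^-3 × 84.01 g/mol = 0.2477 g
% NaHCO3 = 0.2477 / 0.3641 × 100 = 68.03 %

68.03 %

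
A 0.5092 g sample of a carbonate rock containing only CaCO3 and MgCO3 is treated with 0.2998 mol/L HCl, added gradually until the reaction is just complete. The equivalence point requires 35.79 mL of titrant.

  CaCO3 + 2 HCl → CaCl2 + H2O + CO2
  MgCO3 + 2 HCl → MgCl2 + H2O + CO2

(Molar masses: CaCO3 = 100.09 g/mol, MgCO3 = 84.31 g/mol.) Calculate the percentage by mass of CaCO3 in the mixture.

70.86 %

n(HCl) = 0.03579 × 0.2998 = 0.01073 mol
Let x = n(CaCO3), y = n(MgCO3).
Titrant: 2x + 2y = 0.01073;  mass: 100.09x + 84.31y = 0.5092
Solving, x = 3.605 × 10^-3 mol, y = 1.760 × 10^-3 mol
mass of CaCO3 = 3.605 × 10^-3 × 100.09 = 0.3608 g
% CaCO3 = 0.3608 / 0.5092 × 100 = 70.86 %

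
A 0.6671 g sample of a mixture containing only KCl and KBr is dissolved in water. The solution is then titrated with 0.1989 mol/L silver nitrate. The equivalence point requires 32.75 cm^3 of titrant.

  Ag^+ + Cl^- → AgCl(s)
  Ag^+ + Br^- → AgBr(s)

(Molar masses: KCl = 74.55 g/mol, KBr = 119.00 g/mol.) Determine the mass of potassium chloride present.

n(AgNO3) = 0.03275 × 0.1989 = 6.514 × 10^-3 mol
Let x = n(KCl), y = n(KBr).
Titrant: 1x + 1y = 6.514 × 10^-3;  mass: 74.55x + 119.00y = 0.6671
Solving, x = 2.431 × 10^-3 mol, y = 4.083 × 10^-3 mol
mass of KCl = 2.431 × 10^-3 × 74.55 = 0.1812 g

0.1812 g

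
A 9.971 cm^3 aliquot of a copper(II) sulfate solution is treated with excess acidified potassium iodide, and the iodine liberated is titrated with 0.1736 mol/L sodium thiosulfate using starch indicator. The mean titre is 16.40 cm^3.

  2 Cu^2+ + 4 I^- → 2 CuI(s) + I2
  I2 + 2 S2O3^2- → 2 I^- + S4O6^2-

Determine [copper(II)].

0.2855 mol/L

n(S2O3^2-) = 0.01640 × 0.1736 = 2.847 × 10^-3 mol
n(I2) = n(S2O3^2-)/2 = 1.424 × 10^-3 mol
From the 2:1 ratio, n(Cu2+) in the aliquot = 2/1 × 1.424 × 10^-3 = 2.847 × 10^-3 mol
[Cu2+] = 2.847 × 10^-3 / 0.009971 = 0.2855 mol/L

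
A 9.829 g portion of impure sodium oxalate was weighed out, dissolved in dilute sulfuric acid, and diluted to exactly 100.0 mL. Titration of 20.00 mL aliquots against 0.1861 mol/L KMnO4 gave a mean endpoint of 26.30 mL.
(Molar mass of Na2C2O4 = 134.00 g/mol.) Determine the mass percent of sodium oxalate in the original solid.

83.41 %

2 MnO4^- + 5 C2O4^2- + 16 H^+ → 2 Mn^2+ + 10 CO2 + 8 H2O
n(KMnO4) per titration = 0.02630 × 0.1861 = 4.894 × 10^-3 mol
From the 5:2 ratio, n(Na2C2O4) in each aliquot = 5/2 × 4.894 × 10^-3 = 0.01224 mol
n(Na2C2O4) in the whole flask = 0.01224 × 100.0/20.00 = 0.06118 mol
mass of Na2C2O4 = 0.06118 × 134.00 = 8.198 g
% Na2C2O4 = 8.198 / 9.829 × 100 = 83.41 %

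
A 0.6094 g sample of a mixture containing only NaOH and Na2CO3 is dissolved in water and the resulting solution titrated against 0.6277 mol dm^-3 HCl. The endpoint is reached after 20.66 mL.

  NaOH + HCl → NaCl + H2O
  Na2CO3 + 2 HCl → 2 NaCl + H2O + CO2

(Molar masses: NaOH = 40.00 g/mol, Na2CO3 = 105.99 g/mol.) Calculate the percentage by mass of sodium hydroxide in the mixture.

39.32 %

n(HCl) = 0.02066 × 0.6277 = 0.01297 mol
Let x = n(NaOH), y = n(Na2CO3).
Titrant: 1x + 2y = 0.01297;  mass: 40.00x + 105.99y = 0.6094
Solving, x = 5.991 × 10^-3 mol, y = 3.489 × 10^-3 mol
mass of NaOH = 5.991 × 10^-3 × 40.00 = 0.2396 g
% NaOH = 0.2396 / 0.6094 × 100 = 39.32 %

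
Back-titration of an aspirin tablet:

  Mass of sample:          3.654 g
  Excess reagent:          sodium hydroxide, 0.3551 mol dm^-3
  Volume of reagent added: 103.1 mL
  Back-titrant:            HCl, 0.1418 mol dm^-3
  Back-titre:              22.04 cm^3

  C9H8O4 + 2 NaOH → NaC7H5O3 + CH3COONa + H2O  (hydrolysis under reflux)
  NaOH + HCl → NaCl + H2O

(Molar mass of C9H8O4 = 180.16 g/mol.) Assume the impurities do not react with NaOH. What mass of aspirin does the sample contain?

3.016 g

n(NaOH) added = 0.1031 × 0.3551 = 0.03661 mol
n(HCl) used in back-titration = 0.02204 × 0.1418 = 3.125 × 10^-3 mol
n(NaOH) left over = 3.125 × 10^-3 mol (1:1 ratio)
n(NaOH) consumed by analyte = 0.03661 − 3.125 × 10^-3 = 0.03349 mol
From the 1:2 ratio, n(C9H8O4) = 1/2 × 0.03349 = 0.01674 mol
mass of C9H8O4 = 0.01674 × 180.16 = 3.016 g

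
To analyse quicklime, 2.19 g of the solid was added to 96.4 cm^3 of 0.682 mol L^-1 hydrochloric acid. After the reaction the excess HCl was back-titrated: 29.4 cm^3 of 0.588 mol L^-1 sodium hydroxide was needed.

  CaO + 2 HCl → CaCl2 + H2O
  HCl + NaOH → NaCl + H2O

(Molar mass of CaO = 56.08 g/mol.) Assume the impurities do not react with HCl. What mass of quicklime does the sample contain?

n(HCl) added = 0.0964 × 0.682 = 0.0657 mol
n(NaOH) used in back-titration = 0.0294 × 0.588 = 0.0173 mol
n(HCl) left over = 0.0173 mol (1:1 ratio)
n(HCl) consumed by analyte = 0.0657 − 0.0173 = 0.0485 mol
From the 1:2 ratio, n(CaO) = 1/2 × 0.0485 = 0.0242 mol
mass of CaO = 0.0242 × 56.08 = 1.36 g

1.36 g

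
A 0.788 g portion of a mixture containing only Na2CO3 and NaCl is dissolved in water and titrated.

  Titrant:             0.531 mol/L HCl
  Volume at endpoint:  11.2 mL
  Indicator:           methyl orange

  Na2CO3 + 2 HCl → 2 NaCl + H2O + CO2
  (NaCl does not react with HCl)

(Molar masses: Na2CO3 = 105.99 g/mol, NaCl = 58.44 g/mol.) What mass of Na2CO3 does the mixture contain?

0.315 g

n(HCl) = 0.0112 × 0.531 = 5.95 × 10^-3 mol
Let x = n(Na2CO3), y = n(NaCl).
Titrant: 2x = 5.95 × 10^-3;  mass: 105.99x + 58.44y = 0.788
Solving, x = 2.97 × 10^-3 mol, y = 8.09 × 10^-3 mol
mass of Na2CO3 = 2.97 × 10^-3 × 105.99 = 0.315 g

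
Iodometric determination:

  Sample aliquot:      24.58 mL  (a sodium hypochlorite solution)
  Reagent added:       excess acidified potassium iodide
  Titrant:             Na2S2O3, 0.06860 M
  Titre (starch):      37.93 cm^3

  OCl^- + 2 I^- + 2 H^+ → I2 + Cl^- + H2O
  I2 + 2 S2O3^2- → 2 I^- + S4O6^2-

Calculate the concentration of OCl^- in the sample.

0.05293 M

n(S2O3^2-) = 0.03793 × 0.06860 = 2.602 × 10^-3 mol
n(I2) = n(S2O3^2-)/2 = 1.301 × 10^-3 mol
n(OCl^-) in the aliquot = 1.301 × 10^-3 mol (1:1 ratio)
[OCl^-] = 1.301 × 10^-3 / 0.02458 = 0.05293 mol/L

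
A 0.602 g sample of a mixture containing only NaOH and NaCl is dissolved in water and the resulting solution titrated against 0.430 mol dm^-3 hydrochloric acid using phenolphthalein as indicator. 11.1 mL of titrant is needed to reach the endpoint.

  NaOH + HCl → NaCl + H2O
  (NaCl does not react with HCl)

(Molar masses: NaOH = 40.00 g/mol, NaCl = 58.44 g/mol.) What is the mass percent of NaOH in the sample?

n(HCl) = 0.0111 × 0.430 = 4.77 × 10^-3 mol
Let x = n(NaOH), y = n(NaCl).
Titrant: 1x = 4.77 × 10^-3;  mass: 40.00x + 58.44y = 0.602
Solving, x = 4.77 × 10^-3 mol, y = 7.03 × 10^-3 mol
mass of NaOH = 4.77 × 10^-3 × 40.00 = 0.191 g
% NaOH = 0.191 / 0.602 × 100 = 31.7 %

31.7 %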